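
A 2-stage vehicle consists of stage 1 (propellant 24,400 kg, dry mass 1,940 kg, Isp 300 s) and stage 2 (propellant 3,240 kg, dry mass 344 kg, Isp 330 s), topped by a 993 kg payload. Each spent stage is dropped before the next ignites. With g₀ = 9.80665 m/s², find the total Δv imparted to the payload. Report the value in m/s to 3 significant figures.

Δv ≈ 8560 m/s

Ignition mass of stage 1 = 24,400+1,940 + 3,240+344 + 993 = 30,917 kg.
Stage 1: m₀ = 30,917 kg, m_f = 30,917 − 24,400 = 6,517 kg; Δv = 300×9.80665×ln(4.744) = 2942.0×1.5569 ≈ 4580 m/s.
Stage 2: m₀ = 4,577 kg, m_f = 4,577 − 3,240 = 1,337 kg; Δv = 330×9.80665×ln(3.423) = 3236.2×1.2306 ≈ 3983 m/s.
Total Δv = 4580 + 3983 = 8563 m/s.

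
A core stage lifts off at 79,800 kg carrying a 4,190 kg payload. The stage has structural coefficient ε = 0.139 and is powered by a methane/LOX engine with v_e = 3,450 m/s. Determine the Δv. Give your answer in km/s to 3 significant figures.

Stage wet mass = m₀ − payload = 79,800 − 4,190 = 75,610 kg.
Stage dry mass = ε × stage wet mass = 0.139 × 75,610 = 10,509.8 kg.
Burnout mass m_f = stage dry + payload = 10,509.8 + 4,190 = 14,699.8 kg.
From the ideal rocket equation, Δv = v_e · ln(79,800/14,699.8) = 3450.0 × ln(5.429) = 3450.0 × 1.6917 ≈ 5836 m/s.

Δv ≈ 5.84 km/s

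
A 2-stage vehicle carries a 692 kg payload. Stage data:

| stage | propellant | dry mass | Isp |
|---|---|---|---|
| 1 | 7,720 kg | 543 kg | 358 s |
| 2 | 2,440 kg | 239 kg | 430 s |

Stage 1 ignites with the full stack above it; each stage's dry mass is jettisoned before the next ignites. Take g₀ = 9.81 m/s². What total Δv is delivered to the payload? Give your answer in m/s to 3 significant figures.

Δv ≈ 9250 m/s

Ignition mass of stage 1 = 7,720+543 + 2,440+239 + 692 = 11,634 kg.
Stage 1: m₀ = 11,634 kg, m_f = 11,634 − 7,720 = 3,914 kg; Δv = 358×9.81×ln(2.972) = 3512.0×1.0894 ≈ 3826 m/s.
Stage 2: m₀ = 3,371 kg, m_f = 3,371 − 2,440 = 931 kg; Δv = 430×9.81×ln(3.621) = 4218.3×1.2867 ≈ 5428 m/s.
Total Δv = 3826 + 5428 = 9254 m/s.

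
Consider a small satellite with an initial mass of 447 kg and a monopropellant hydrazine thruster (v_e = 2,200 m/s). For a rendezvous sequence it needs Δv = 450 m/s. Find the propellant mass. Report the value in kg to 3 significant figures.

propellant mass ≈ 82.7 kg

m₀/m_f = exp(Δv / v_e) = exp(450 / 2200.0) = exp(0.2045) = 1.2270.
m_f = 447 / 1.2270 = 364.303 kg, so propellant = m₀ − m_f = 447 − 364.303 = 82.697 kg.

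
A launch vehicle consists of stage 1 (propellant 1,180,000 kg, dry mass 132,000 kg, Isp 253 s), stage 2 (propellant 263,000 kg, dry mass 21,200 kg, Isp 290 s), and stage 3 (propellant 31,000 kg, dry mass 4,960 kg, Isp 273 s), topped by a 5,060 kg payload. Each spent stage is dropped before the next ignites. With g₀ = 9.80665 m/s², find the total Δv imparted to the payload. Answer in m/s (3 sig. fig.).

Δv ≈ 11600 m/s

Ignition mass of stage 1 = 1,180,000+132,000 + 263,000+21,200 + 31,000+4,960 + 5,060 = 1,637,220 kg.
Stage 1: m₀ = 1,637,220 kg, m_f = 1,637,220 − 1,180,000 = 457,220 kg; Δv = 253×9.80665×ln(3.581) = 2481.1×1.2756 ≈ 3165 m/s.
Stage 2: m₀ = 325,220 kg, m_f = 325,220 − 263,000 = 62,220 kg; Δv = 290×9.80665×ln(5.227) = 2843.9×1.6538 ≈ 4703 m/s.
Stage 3: m₀ = 41,020 kg, m_f = 41,020 − 31,000 = 10,020 kg; Δv = 273×9.80665×ln(4.094) = 2677.2×1.4095 ≈ 3773 m/s.
Total Δv = 3165 + 4703 + 3773 = 11641 m/s.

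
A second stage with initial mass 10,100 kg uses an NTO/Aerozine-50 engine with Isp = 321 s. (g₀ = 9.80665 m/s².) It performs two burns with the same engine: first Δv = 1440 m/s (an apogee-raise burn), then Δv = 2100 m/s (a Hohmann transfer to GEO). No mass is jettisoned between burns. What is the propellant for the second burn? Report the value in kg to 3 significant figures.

v_e = Isp · g₀ = 321 × 9.80665 = 3147.9 m/s.
After the first burn: m = 10100 × exp(−1440/3147.9) = 10100 × 0.63290 = 6,392.29 kg.
After the second burn: m = 6,392.29 × exp(−2100/3147.9) = 6,392.29 × 0.51319 = 3,280.46 kg.
Second-burn propellant = 6,392.29 − 3,280.46 = 3,111.83 kg.

propellant for the second burn ≈ 3110 kg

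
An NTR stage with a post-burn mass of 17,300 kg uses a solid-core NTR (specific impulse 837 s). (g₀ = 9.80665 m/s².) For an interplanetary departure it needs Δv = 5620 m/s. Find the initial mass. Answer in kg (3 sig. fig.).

v_e = Isp · g₀ = 837 × 9.80665 = 8208.2 m/s.
Rocket equation: m₀/m_f = exp(Δv / v_e) = exp(5620 / 8208.2) = exp(0.6847) = 1.9831.
m₀ = m_f × 1.9831 = 17,300 × 1.9831 = 34,307.6 kg.

initial mass ≈ 34300 kg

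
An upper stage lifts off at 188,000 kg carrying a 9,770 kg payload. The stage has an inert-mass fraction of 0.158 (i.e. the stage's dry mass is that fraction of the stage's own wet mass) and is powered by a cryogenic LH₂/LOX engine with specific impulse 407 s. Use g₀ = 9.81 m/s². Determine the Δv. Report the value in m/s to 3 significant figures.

Stage wet mass = m₀ − payload = 188,000 − 9,770 = 178,230 kg.
Stage dry mass = ε × stage wet mass = 0.158 × 178,230 = 28,160.3 kg.
Burnout mass m_f = stage dry + payload = 28,160.3 + 9,770 = 37,930.3 kg.
v_e = Isp · g₀ = 407 × 9.81 = 3992.7 m/s.
Rocket equation: Δv = v_e · ln(188,000/37,930.3) = 3992.7 × ln(4.956) = 3992.7 × 1.6007 ≈ 6391 m/s.

Δv ≈ 6390 m/s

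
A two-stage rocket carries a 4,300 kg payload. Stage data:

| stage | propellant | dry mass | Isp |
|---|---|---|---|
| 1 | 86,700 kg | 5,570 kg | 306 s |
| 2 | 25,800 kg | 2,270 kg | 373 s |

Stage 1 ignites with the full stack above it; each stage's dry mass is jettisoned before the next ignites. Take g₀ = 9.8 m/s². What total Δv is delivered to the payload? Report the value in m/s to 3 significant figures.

Ignition mass of stage 1 = 86,700+5,570 + 25,800+2,270 + 4,300 = 124,640 kg.
Stage 1: m₀ = 124,640 kg, m_f = 124,640 − 86,700 = 37,940 kg; Δv = 306×9.8×ln(3.285) = 2998.8×1.1894 ≈ 3567 m/s.
Stage 2: m₀ = 32,370 kg, m_f = 32,370 − 25,800 = 6,570 kg; Δv = 373×9.8×ln(4.927) = 3655.4×1.5947 ≈ 5829 m/s.
Total Δv = 3567 + 5829 = 9396 m/s.

Δv ≈ 9400 m/s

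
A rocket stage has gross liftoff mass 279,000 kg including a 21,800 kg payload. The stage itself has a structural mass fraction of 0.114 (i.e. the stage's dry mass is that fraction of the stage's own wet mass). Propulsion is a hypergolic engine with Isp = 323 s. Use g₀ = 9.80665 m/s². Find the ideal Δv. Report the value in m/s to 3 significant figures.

Δv ≈ 5380 m/s

Stage wet mass = m₀ − payload = 279,000 − 21,800 = 257,200 kg.
Stage dry mass = ε × stage wet mass = 0.114 × 257,200 = 29,320.8 kg.
Burnout mass m_f = stage dry + payload = 29,320.8 + 21,800 = 51,120.8 kg.
v_e = Isp · g₀ = 323 × 9.80665 = 3167.5 m/s.
Δv = v_e · ln(279,000/51,120.8) = 3167.5 × ln(5.458) = 3167.5 × 1.6970 ≈ 5375 m/s.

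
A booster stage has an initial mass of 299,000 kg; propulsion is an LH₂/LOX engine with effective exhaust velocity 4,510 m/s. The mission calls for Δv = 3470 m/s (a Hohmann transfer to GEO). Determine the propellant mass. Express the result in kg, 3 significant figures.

m₀/m_f = exp(Δv / v_e) = exp(3470 / 4510.0) = exp(0.7694) = 2.1585.
m_f = 299,000 / 2.1585 = 138,522 kg, so propellant = m₀ − m_f = 299,000 − 138,522 = 160,478 kg.

propellant mass ≈ 160000 kg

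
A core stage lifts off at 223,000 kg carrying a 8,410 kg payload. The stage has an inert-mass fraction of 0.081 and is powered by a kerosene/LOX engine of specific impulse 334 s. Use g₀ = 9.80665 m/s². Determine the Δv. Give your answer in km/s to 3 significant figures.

Stage wet mass = m₀ − payload = 223,000 − 8,410 = 214,590 kg.
Stage dry mass = ε × stage wet mass = 0.081 × 214,590 = 17,381.8 kg.
Burnout mass m_f = stage dry + payload = 17,381.8 + 8,410 = 25,791.8 kg.
v_e = Isp · g₀ = 334 × 9.80665 = 3275.4 m/s.
From the ideal rocket equation, Δv = v_e · ln(223,000/25,791.8) = 3275.4 × ln(8.646) = 3275.4 × 2.1571 ≈ 7065 m/s.

Δv ≈ 7.07 km/s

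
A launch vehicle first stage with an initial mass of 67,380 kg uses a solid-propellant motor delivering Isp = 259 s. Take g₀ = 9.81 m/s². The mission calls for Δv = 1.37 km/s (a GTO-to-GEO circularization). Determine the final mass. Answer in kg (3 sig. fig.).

v_e = Isp · g₀ = 259 × 9.81 = 2540.8 m/s.
From the ideal rocket equation, m₀/m_f = exp(Δv / v_e) = exp(1370 / 2540.8) = exp(0.5392) = 1.7146.
m_f = m₀ / 1.7146 = 67,380 / 1.7146 = 39,297.8 kg.

final mass ≈ 39300 kg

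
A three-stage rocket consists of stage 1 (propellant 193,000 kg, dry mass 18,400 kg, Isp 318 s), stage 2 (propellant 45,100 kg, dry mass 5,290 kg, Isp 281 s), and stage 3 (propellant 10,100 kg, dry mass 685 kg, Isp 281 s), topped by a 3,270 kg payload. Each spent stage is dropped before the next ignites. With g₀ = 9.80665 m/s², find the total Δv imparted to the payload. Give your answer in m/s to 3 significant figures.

Ignition mass of stage 1 = 193,000+18,400 + 45,100+5,290 + 10,100+685 + 3,270 = 275,845 kg.
Stage 1: m₀ = 275,845 kg, m_f = 275,845 − 193,000 = 82,845 kg; Δv = 318×9.80665×ln(3.33) = 3118.5×1.2029 ≈ 3751 m/s.
Stage 2: m₀ = 64,445 kg, m_f = 64,445 − 45,100 = 19,345 kg; Δv = 281×9.80665×ln(3.331) = 2755.7×1.2034 ≈ 3316 m/s.
Stage 3: m₀ = 14,055 kg, m_f = 14,055 − 10,100 = 3,955 kg; Δv = 281×9.80665×ln(3.554) = 2755.7×1.2680 ≈ 3494 m/s.
Total Δv = 3751 + 3316 + 3494 = 10561 m/s.

Δv ≈ 10600 m/s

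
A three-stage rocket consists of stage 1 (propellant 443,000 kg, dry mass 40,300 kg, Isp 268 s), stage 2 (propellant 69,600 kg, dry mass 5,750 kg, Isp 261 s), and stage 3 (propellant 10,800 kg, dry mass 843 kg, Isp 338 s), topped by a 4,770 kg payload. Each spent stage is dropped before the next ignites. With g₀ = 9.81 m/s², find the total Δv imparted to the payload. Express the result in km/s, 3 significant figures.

Δv ≈ 11.1 km/s

Ignition mass of stage 1 = 443,000+40,300 + 69,600+5,750 + 10,800+843 + 4,770 = 575,063 kg.
Stage 1: m₀ = 575,063 kg, m_f = 575,063 − 443,000 = 132,063 kg; Δv = 268×9.81×ln(4.354) = 2629.1×1.4712 ≈ 3868 m/s.
Stage 2: m₀ = 91,763 kg, m_f = 91,763 − 69,600 = 22,163 kg; Δv = 261×9.81×ln(4.14) = 2560.4×1.4208 ≈ 3638 m/s.
Stage 3: m₀ = 16,413 kg, m_f = 16,413 − 10,800 = 5,613 kg; Δv = 338×9.81×ln(2.924) = 3315.8×1.0730 ≈ 3558 m/s.
Total Δv = 3868 + 3638 + 3558 = 11064 m/s.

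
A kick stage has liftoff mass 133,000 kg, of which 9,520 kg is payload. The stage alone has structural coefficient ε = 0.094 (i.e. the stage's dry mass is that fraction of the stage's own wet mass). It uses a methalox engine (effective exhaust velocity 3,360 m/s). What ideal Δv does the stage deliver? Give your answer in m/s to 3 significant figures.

Stage wet mass = m₀ − payload = 133,000 − 9,520 = 123,480 kg.
Stage dry mass = ε × stage wet mass = 0.094 × 123,480 = 11,607.1 kg.
Burnout mass m_f = stage dry + payload = 11,607.1 + 9,520 = 21,127.1 kg.
Using Δv = v_e ln(m₀/m_f): Δv = v_e · ln(133,000/21,127.1) = 3360.0 × ln(6.295) = 3360.0 × 1.8398 ≈ 6182 m/s.

Δv ≈ 6180 m/s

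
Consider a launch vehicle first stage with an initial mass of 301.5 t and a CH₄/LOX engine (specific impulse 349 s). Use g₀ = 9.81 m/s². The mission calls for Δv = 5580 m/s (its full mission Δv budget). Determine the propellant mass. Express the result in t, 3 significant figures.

propellant mass ≈ 242 t

v_e = Isp · g₀ = 349 × 9.81 = 3423.7 m/s.
Using Δv = v_e ln(m₀/m_f): m₀/m_f = exp(Δv / v_e) = exp(5580 / 3423.7) = exp(1.6298) = 5.1030.
m_f = 301.5 / 5.1030 = 59.0829 t, so propellant = m₀ − m_f = 301.5 − 59.0829 = 242.4171 t.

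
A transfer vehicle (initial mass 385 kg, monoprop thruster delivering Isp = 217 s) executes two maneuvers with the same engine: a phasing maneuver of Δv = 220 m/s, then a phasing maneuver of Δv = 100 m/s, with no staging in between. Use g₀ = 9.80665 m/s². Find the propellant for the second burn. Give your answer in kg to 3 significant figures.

v_e = Isp · g₀ = 217 × 9.80665 = 2128.0 m/s.
After the first burn: m = 385 × exp(−220/2128.0) = 385 × 0.90178 = 347.185 kg.
After the second burn: m = 347.185 × exp(−100/2128.0) = 347.185 × 0.95410 = 331.249 kg.
Second-burn propellant = 347.185 − 331.249 = 15.936 kg.

propellant for the second burn ≈ 15.9 kg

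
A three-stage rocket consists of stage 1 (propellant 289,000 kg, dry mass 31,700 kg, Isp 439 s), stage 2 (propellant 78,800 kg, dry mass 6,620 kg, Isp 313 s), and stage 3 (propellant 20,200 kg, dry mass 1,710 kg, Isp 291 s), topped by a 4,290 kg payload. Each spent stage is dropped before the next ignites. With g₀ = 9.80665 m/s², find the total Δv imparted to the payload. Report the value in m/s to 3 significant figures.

Δv ≈ 12700 m/s

Ignition mass of stage 1 = 289,000+31,700 + 78,800+6,620 + 20,200+1,710 + 4,290 = 432,320 kg.
Stage 1: m₀ = 432,320 kg, m_f = 432,320 − 289,000 = 143,320 kg; Δv = 439×9.80665×ln(3.016) = 4305.1×1.1041 ≈ 4753 m/s.
Stage 2: m₀ = 111,620 kg, m_f = 111,620 − 78,800 = 32,820 kg; Δv = 313×9.80665×ln(3.401) = 3069.5×1.2241 ≈ 3757 m/s.
Stage 3: m₀ = 26,200 kg, m_f = 26,200 − 20,200 = 6,000 kg; Δv = 291×9.80665×ln(4.367) = 2853.7×1.4740 ≈ 4206 m/s.
Total Δv = 4753 + 3757 + 4206 = 12716 m/s.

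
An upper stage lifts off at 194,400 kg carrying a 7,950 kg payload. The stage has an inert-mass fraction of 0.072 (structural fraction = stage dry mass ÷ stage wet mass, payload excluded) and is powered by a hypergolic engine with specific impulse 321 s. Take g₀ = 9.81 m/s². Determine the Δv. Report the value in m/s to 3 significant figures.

Δv ≈ 6950 m/s

Stage wet mass = m₀ − payload = 194,400 − 7,950 = 186,450 kg.
Stage dry mass = ε × stage wet mass = 0.072 × 186,450 = 13,424.4 kg.
Burnout mass m_f = stage dry + payload = 13,424.4 + 7,950 = 21,374.4 kg.
v_e = Isp · g₀ = 321 × 9.81 = 3149.0 m/s.
Rocket equation: Δv = v_e · ln(194,400/21,374.4) = 3149.0 × ln(9.095) = 3149.0 × 2.2077 ≈ 6952 m/s.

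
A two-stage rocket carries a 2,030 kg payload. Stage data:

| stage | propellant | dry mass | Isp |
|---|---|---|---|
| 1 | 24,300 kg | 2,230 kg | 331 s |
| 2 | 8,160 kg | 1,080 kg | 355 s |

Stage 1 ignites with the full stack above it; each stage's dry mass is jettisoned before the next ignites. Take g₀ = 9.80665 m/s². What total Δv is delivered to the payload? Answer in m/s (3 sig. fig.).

Ignition mass of stage 1 = 24,300+2,230 + 8,160+1,080 + 2,030 = 37,800 kg.
Stage 1: m₀ = 37,800 kg, m_f = 37,800 − 24,300 = 13,500 kg; Δv = 331×9.80665×ln(2.8) = 3246.0×1.0296 ≈ 3342 m/s.
Stage 2: m₀ = 11,270 kg, m_f = 11,270 − 8,160 = 3,110 kg; Δv = 355×9.80665×ln(3.624) = 3481.4×1.2875 ≈ 4482 m/s.
Total Δv = 3342 + 4482 = 7824 m/s.

Δv ≈ 7820 m/s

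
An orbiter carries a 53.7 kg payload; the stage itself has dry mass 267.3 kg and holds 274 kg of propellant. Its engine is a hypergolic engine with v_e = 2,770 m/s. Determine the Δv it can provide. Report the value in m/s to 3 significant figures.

m₀ = payload + dry + propellant = 53.7 + 267.3 + 274 = 595 kg.
m_f = payload + dry = 53.7 + 267.3 = 321 kg.
Δv = v_e · ln(m₀/m_f) = 2770.0 × ln(1.854) = 2770.0 × 0.6171 ≈ 1709.4 m/s.

Δv ≈ 1710 m/s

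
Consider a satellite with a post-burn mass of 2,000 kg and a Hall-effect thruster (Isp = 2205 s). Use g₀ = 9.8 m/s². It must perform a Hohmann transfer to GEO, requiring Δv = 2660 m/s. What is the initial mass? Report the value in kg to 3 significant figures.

initial mass ≈ 2260 kg

v_e = Isp · g₀ = 2205 × 9.8 = 21609.0 m/s.
From the ideal rocket equation, m₀/m_f = exp(Δv / v_e) = exp(2660 / 21609.0) = exp(0.1231) = 1.1310.
m₀ = m_f × 1.1310 = 2,000 × 1.1310 = 2,262 kg.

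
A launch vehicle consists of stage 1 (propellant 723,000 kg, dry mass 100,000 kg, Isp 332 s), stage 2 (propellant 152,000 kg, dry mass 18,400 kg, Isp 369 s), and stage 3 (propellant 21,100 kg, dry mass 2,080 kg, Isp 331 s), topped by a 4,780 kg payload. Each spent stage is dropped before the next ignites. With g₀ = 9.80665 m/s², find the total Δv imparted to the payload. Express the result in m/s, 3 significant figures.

Ignition mass of stage 1 = 723,000+100,000 + 152,000+18,400 + 21,100+2,080 + 4,780 = 1,021,360 kg.
Stage 1: m₀ = 1,021,360 kg, m_f = 1,021,360 − 723,000 = 298,360 kg; Δv = 332×9.80665×ln(3.423) = 3255.8×1.2306 ≈ 4007 m/s.
Stage 2: m₀ = 198,360 kg, m_f = 198,360 − 152,000 = 46,360 kg; Δv = 369×9.80665×ln(4.279) = 3618.7×1.4536 ≈ 5260 m/s.
Stage 3: m₀ = 27,960 kg, m_f = 27,960 − 21,100 = 6,860 kg; Δv = 331×9.80665×ln(4.076) = 3246.0×1.4051 ≈ 4561 m/s.
Total Δv = 4007 + 5260 + 4561 = 13828 m/s.

Δv ≈ 13800 m/s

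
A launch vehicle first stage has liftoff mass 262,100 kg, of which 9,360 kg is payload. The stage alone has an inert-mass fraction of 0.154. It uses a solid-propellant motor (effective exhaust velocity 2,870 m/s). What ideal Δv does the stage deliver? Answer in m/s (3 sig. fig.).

Δv ≈ 4860 m/s

Stage wet mass = m₀ − payload = 262,100 − 9,360 = 252,740 kg.
Stage dry mass = ε × stage wet mass = 0.154 × 252,740 = 38,922 kg.
Burnout mass m_f = stage dry + payload = 38,922 + 9,360 = 48,282 kg.
Δv = v_e · ln(262,100/48,282) = 2870.0 × ln(5.429) = 2870.0 × 1.6917 ≈ 4855 m/s.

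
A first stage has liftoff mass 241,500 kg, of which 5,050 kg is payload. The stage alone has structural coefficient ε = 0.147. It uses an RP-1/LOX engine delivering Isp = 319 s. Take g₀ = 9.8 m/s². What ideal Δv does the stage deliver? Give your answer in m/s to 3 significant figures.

Δv ≈ 5640 m/s

Stage wet mass = m₀ − payload = 241,500 − 5,050 = 236,450 kg.
Stage dry mass = ε × stage wet mass = 0.147 × 236,450 = 34,758.2 kg.
Burnout mass m_f = stage dry + payload = 34,758.2 + 5,050 = 39,808.2 kg.
v_e = Isp · g₀ = 319 × 9.8 = 3126.2 m/s.
Rocket equation: Δv = v_e · ln(241,500/39,808.2) = 3126.2 × ln(6.067) = 3126.2 × 1.8028 ≈ 5636 m/s.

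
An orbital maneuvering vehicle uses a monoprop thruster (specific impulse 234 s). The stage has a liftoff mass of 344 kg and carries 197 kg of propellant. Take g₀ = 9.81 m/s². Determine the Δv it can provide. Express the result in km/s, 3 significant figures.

v_e = Isp · g₀ = 234 × 9.81 = 2295.5 m/s.
m_f = m₀ − m_prop = 344 − 197 = 147 kg.
By the Tsiolkovsky rocket equation, Δv = v_e · ln(m₀/m_f) = 2295.5 × ln(2.34) = 2295.5 × 0.8502 ≈ 1951.7 m/s.

Δv ≈ 1.95 km/s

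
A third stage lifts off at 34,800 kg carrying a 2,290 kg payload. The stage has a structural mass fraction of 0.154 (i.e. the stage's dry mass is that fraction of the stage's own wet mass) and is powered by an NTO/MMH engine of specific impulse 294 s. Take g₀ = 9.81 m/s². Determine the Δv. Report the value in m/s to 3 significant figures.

Δv ≈ 4510 m/s

Stage wet mass = m₀ − payload = 34,800 − 2,290 = 32,510 kg.
Stage dry mass = ε × stage wet mass = 0.154 × 32,510 = 5,006.54 kg.
Burnout mass m_f = stage dry + payload = 5,006.54 + 2,290 = 7,296.54 kg.
v_e = Isp · g₀ = 294 × 9.81 = 2884.1 m/s.
Using Δv = v_e ln(m₀/m_f): Δv = v_e · ln(34,800/7,296.54) = 2884.1 × ln(4.769) = 2884.1 × 1.5622 ≈ 4506 m/s.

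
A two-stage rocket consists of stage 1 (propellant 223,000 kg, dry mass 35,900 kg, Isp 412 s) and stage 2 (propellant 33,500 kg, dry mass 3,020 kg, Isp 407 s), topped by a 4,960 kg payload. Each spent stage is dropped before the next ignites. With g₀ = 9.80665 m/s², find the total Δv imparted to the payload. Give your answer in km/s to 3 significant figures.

Ignition mass of stage 1 = 223,000+35,900 + 33,500+3,020 + 4,960 = 300,380 kg.
Stage 1: m₀ = 300,380 kg, m_f = 300,380 − 223,000 = 77,380 kg; Δv = 412×9.80665×ln(3.882) = 4040.3×1.3563 ≈ 5480 m/s.
Stage 2: m₀ = 41,480 kg, m_f = 41,480 − 33,500 = 7,980 kg; Δv = 407×9.80665×ln(5.198) = 3991.3×1.6483 ≈ 6579 m/s.
Total Δv = 5480 + 6579 = 12059 m/s.

Δv ≈ 12.1 km/s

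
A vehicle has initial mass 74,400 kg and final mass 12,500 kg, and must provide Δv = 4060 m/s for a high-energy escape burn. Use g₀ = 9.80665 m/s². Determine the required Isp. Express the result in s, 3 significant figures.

Isp ≈ 232 s

ln(m₀/m_f) = ln(74400/12500) = ln(5.952) = 1.7837.
By the Tsiolkovsky rocket equation, v_e = Δv / ln(m₀/m_f) = 4060 / 1.7837 = 2276.1 m/s.
Isp = v_e / g₀ = 2276.1 / 9.80665 = 232.1 s.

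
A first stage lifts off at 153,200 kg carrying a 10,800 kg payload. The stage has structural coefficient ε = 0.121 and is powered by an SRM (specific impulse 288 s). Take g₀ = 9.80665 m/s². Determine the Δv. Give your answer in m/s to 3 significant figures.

Δv ≈ 4800 m/s

Stage wet mass = m₀ − payload = 153,200 − 10,800 = 142,400 kg.
Stage dry mass = ε × stage wet mass = 0.121 × 142,400 = 17,230.4 kg.
Burnout mass m_f = stage dry + payload = 17,230.4 + 10,800 = 28,030.4 kg.
v_e = Isp · g₀ = 288 × 9.80665 = 2824.3 m/s.
Δv = v_e · ln(153,200/28,030.4) = 2824.3 × ln(5.465) = 2824.3 × 1.6985 ≈ 4797 m/s.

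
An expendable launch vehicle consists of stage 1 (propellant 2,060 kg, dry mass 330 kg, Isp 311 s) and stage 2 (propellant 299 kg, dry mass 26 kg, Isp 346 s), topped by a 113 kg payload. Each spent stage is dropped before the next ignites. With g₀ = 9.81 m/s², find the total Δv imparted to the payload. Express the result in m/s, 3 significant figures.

Δv ≈ 7870 m/s

Ignition mass of stage 1 = 2,060+330 + 299+26 + 113 = 2,828 kg.
Stage 1: m₀ = 2,828 kg, m_f = 2,828 − 2,060 = 768 kg; Δv = 311×9.81×ln(3.682) = 3050.9×1.3035 ≈ 3977 m/s.
Stage 2: m₀ = 438 kg, m_f = 438 − 299 = 139 kg; Δv = 346×9.81×ln(3.151) = 3394.3×1.1477 ≈ 3896 m/s.
Total Δv = 3977 + 3896 = 7873 m/s.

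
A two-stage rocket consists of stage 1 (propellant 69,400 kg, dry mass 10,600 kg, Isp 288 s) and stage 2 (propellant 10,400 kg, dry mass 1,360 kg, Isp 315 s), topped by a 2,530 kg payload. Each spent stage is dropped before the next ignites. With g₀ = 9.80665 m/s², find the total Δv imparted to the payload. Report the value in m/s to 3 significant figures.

Ignition mass of stage 1 = 69,400+10,600 + 10,400+1,360 + 2,530 = 94,290 kg.
Stage 1: m₀ = 94,290 kg, m_f = 94,290 − 69,400 = 24,890 kg; Δv = 288×9.80665×ln(3.788) = 2824.3×1.3319 ≈ 3762 m/s.
Stage 2: m₀ = 14,290 kg, m_f = 14,290 − 10,400 = 3,890 kg; Δv = 315×9.80665×ln(3.674) = 3089.1×1.3012 ≈ 4019 m/s.
Total Δv = 3762 + 4019 = 7781 m/s.

Δv ≈ 7780 m/s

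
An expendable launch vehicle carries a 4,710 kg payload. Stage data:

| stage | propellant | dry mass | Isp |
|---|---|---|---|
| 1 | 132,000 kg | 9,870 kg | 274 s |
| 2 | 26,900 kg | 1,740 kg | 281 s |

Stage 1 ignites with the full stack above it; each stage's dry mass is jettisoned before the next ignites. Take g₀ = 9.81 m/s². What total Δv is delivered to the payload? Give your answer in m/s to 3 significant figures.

Δv ≈ 8290 m/s

Ignition mass of stage 1 = 132,000+9,870 + 26,900+1,740 + 4,710 = 175,220 kg.
Stage 1: m₀ = 175,220 kg, m_f = 175,220 − 132,000 = 43,220 kg; Δv = 274×9.81×ln(4.054) = 2687.9×1.3997 ≈ 3762 m/s.
Stage 2: m₀ = 33,350 kg, m_f = 33,350 − 26,900 = 6,450 kg; Δv = 281×9.81×ln(5.171) = 2756.6×1.6430 ≈ 4529 m/s.
Total Δv = 3762 + 4529 = 8291 m/s.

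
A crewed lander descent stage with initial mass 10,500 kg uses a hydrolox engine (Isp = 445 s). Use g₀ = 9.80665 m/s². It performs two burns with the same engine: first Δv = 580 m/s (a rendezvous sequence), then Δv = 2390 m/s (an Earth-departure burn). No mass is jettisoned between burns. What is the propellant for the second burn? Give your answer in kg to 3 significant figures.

v_e = Isp · g₀ = 445 × 9.80665 = 4364.0 m/s.
After the first burn: m = 10500 × exp(−580/4364.0) = 10500 × 0.87555 = 9,193.28 kg.
After the second burn: m = 9,193.28 × exp(−2390/4364.0) = 9,193.28 × 0.57830 = 5,316.47 kg.
Second-burn propellant = 9,193.28 − 5,316.47 = 3,876.81 kg.

propellant for the second burn ≈ 3880 kg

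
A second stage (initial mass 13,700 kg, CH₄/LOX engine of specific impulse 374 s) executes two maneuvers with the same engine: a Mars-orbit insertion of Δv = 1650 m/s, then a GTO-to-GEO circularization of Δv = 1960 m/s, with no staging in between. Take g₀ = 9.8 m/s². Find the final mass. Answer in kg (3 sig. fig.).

final mass ≈ 5120 kg

v_e = Isp · g₀ = 374 × 9.8 = 3665.2 m/s.
After the first burn: m = 13700 × exp(−1650/3665.2) = 13700 × 0.63751 = 8,733.89 kg.
After the second burn: m = 8,733.89 × exp(−1960/3665.2) = 8,733.89 × 0.58581 = 5,116.4 kg.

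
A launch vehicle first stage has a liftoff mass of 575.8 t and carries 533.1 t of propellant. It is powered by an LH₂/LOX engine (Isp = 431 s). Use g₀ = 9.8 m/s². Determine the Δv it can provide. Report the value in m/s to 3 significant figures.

Δv ≈ 11000 m/s

v_e = Isp · g₀ = 431 × 9.8 = 4223.8 m/s.
m_f = m₀ − m_prop = 575.8 − 533.1 = 42.7 t.
Rocket equation: Δv = v_e · ln(m₀/m_f) = 4223.8 × ln(13.48) = 4223.8 × 2.6016 ≈ 10988.5 m/s.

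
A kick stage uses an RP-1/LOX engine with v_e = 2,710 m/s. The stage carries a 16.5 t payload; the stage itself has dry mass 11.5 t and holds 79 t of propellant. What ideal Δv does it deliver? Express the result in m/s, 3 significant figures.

Δv ≈ 3630 m/s

m₀ = payload + dry + propellant = 16.5 + 11.5 + 79 = 107 t.
m_f = payload + dry = 16.5 + 11.5 = 28 t.
Δv = v_e · ln(m₀/m_f) = 2710.0 × ln(3.821) = 2710.0 × 1.3406 ≈ 3633.1 m/s.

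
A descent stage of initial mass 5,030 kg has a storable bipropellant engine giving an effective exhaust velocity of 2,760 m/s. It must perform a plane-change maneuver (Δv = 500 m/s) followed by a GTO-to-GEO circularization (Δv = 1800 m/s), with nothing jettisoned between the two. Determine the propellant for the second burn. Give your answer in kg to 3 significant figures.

propellant for the second burn ≈ 2010 kg

After the first burn: m = 5030 × exp(−500/2760.0) = 5030 × 0.83430 = 4,196.53 kg.
After the second burn: m = 4,196.53 × exp(−1800/2760.0) = 4,196.53 × 0.52091 = 2,186.01 kg.
Second-burn propellant = 4,196.53 − 2,186.01 = 2,010.52 kg.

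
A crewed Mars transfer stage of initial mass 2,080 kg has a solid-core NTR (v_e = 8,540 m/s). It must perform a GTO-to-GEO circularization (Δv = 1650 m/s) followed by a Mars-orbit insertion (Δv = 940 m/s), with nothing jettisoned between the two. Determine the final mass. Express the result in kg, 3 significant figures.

After the first burn: m = 2080 × exp(−1650/8540.0) = 2080 × 0.82431 = 1,714.56 kg.
After the second burn: m = 1,714.56 × exp(−940/8540.0) = 1,714.56 × 0.89577 = 1,535.85 kg.

final mass ≈ 1540 kg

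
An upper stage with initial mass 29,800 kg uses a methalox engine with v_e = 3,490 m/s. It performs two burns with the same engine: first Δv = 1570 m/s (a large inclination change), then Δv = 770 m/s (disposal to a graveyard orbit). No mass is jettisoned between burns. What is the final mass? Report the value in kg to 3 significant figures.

final mass ≈ 15200 kg

After the first burn: m = 29800 × exp(−1570/3490.0) = 29800 × 0.63772 = 19,004.1 kg.
After the second burn: m = 19,004.1 × exp(−770/3490.0) = 19,004.1 × 0.80201 = 15,241.5 kg.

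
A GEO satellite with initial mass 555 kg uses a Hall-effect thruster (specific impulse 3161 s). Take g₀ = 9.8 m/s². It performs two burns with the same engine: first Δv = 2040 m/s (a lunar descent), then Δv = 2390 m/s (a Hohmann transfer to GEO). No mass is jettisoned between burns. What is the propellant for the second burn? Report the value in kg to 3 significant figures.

v_e = Isp · g₀ = 3161 × 9.8 = 30977.8 m/s.
After the first burn: m = 555 × exp(−2040/30977.8) = 555 × 0.93627 = 519.63 kg.
After the second burn: m = 519.63 × exp(−2390/30977.8) = 519.63 × 0.92575 = 481.047 kg.
Second-burn propellant = 519.63 − 481.047 = 38.583 kg.

propellant for the second burn ≈ 38.6 kg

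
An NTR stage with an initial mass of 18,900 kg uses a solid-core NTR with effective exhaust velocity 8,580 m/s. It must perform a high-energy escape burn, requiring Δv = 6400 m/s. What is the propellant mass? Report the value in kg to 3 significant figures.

From the ideal rocket equation, m₀/m_f = exp(Δv / v_e) = exp(6400 / 8580.0) = exp(0.7459) = 2.1084.
m_f = 18,900 / 2.1084 = 8,964.14 kg, so propellant = m₀ − m_f = 18,900 − 8,964.14 = 9,935.86 kg.

propellant mass ≈ 9940 kg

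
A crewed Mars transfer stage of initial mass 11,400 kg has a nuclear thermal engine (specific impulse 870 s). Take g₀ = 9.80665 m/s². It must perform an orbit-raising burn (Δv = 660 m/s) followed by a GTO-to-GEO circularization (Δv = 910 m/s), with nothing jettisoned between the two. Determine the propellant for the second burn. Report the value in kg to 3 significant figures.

propellant for the second burn ≈ 1070 kg

v_e = Isp · g₀ = 870 × 9.80665 = 8531.8 m/s.
After the first burn: m = 11400 × exp(−660/8531.8) = 11400 × 0.92556 = 10,551.4 kg.
After the second burn: m = 10,551.4 × exp(−910/8531.8) = 10,551.4 × 0.89883 = 9,483.91 kg.
Second-burn propellant = 10,551.4 − 9,483.91 = 1,067.49 kg.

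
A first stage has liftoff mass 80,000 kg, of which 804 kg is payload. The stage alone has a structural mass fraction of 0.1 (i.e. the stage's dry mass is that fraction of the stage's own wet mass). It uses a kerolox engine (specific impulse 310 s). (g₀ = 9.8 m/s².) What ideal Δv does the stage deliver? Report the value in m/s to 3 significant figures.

Stage wet mass = m₀ − payload = 80,000 − 804 = 79,196 kg.
Stage dry mass = ε × stage wet mass = 0.1 × 79,196 = 7,919.6 kg.
Burnout mass m_f = stage dry + payload = 7,919.6 + 804 = 8,723.6 kg.
v_e = Isp · g₀ = 310 × 9.8 = 3038.0 m/s.
By the Tsiolkovsky rocket equation, Δv = v_e · ln(80,000/8,723.6) = 3038.0 × ln(9.171) = 3038.0 × 2.2160 ≈ 6732 m/s.

Δv ≈ 6730 m/s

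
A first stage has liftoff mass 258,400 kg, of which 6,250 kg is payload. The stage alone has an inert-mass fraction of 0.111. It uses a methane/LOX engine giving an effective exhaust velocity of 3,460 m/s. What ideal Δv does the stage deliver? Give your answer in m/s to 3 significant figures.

Stage wet mass = m₀ − payload = 258,400 − 6,250 = 252,150 kg.
Stage dry mass = ε × stage wet mass = 0.111 × 252,150 = 27,988.7 kg.
Burnout mass m_f = stage dry + payload = 27,988.7 + 6,250 = 34,238.7 kg.
From the ideal rocket equation, Δv = v_e · ln(258,400/34,238.7) = 3460.0 × ln(7.547) = 3460.0 × 2.0212 ≈ 6993 m/s.

Δv ≈ 6990 m/s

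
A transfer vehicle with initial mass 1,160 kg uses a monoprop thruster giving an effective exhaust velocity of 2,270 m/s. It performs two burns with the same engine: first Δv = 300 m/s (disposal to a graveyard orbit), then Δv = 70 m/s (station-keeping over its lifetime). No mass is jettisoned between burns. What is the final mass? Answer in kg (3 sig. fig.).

After the first burn: m = 1160 × exp(−300/2270.0) = 1160 × 0.87620 = 1,016.39 kg.
After the second burn: m = 1,016.39 × exp(−70/2270.0) = 1,016.39 × 0.96963 = 985.522 kg.

final mass ≈ 986 kg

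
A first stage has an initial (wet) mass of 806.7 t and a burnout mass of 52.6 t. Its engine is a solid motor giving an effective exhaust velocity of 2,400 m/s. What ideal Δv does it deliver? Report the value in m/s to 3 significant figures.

Δv ≈ 6550 m/s

Rocket equation: Δv = v_e · ln(m₀/m_f) = 2400.0 × ln(15.34) = 2400.0 × 2.7302 ≈ 6552.6 m/s.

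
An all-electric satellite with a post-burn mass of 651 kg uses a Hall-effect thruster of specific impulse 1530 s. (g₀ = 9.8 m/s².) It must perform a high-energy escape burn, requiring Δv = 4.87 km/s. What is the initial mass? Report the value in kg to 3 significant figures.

initial mass ≈ 901 kg

v_e = Isp · g₀ = 1530 × 9.8 = 14994.0 m/s.
From the ideal rocket equation, m₀/m_f = exp(Δv / v_e) = exp(4870 / 14994.0) = exp(0.3248) = 1.3837.
m₀ = m_f × 1.3837 = 651 × 1.3837 = 900.789 kg.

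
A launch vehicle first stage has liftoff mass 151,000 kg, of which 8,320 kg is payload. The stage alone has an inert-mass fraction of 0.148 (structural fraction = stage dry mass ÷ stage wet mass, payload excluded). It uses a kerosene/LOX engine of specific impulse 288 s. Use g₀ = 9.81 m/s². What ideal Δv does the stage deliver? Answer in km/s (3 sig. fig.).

Stage wet mass = m₀ − payload = 151,000 − 8,320 = 142,680 kg.
Stage dry mass = ε × stage wet mass = 0.148 × 142,680 = 21,116.6 kg.
Burnout mass m_f = stage dry + payload = 21,116.6 + 8,320 = 29,436.6 kg.
v_e = Isp · g₀ = 288 × 9.81 = 2825.3 m/s.
Δv = v_e · ln(151,000/29,436.6) = 2825.3 × ln(5.13) = 2825.3 × 1.6350 ≈ 4619 m/s.

Δv ≈ 4.62 km/s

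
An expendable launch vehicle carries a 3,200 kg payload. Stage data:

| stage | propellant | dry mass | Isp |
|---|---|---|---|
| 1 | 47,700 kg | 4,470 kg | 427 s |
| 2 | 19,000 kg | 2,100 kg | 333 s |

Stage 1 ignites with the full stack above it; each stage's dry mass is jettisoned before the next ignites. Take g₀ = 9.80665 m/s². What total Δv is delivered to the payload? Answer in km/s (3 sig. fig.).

Δv ≈ 9.07 km/s

Ignition mass of stage 1 = 47,700+4,470 + 19,000+2,100 + 3,200 = 76,470 kg.
Stage 1: m₀ = 76,470 kg, m_f = 76,470 − 47,700 = 28,770 kg; Δv = 427×9.80665×ln(2.658) = 4187.4×0.9776 ≈ 4093 m/s.
Stage 2: m₀ = 24,300 kg, m_f = 24,300 − 19,000 = 5,300 kg; Δv = 333×9.80665×ln(4.585) = 3265.6×1.5228 ≈ 4973 m/s.
Total Δv = 4093 + 4973 = 9066 m/s.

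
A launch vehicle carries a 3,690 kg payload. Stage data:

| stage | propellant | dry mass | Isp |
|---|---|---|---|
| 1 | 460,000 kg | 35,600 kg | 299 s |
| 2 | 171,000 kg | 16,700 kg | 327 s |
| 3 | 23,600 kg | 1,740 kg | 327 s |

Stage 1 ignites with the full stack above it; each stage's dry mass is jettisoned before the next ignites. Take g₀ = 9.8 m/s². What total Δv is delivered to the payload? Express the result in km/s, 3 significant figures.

Ignition mass of stage 1 = 460,000+35,600 + 171,000+16,700 + 23,600+1,740 + 3,690 = 712,330 kg.
Stage 1: m₀ = 712,330 kg, m_f = 712,330 − 460,000 = 252,330 kg; Δv = 299×9.8×ln(2.823) = 2930.2×1.0378 ≈ 3041 m/s.
Stage 2: m₀ = 216,730 kg, m_f = 216,730 − 171,000 = 45,730 kg; Δv = 327×9.8×ln(4.739) = 3204.6×1.5559 ≈ 4986 m/s.
Stage 3: m₀ = 29,030 kg, m_f = 29,030 − 23,600 = 5,430 kg; Δv = 327×9.8×ln(5.346) = 3204.6×1.6764 ≈ 5372 m/s.
Total Δv = 3041 + 4986 + 5372 = 13399 m/s.

Δv ≈ 13.4 km/s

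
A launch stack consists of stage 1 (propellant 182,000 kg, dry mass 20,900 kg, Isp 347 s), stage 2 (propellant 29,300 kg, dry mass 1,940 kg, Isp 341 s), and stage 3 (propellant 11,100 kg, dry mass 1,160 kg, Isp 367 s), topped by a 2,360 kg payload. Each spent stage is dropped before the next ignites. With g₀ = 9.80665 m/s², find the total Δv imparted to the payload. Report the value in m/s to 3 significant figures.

Ignition mass of stage 1 = 182,000+20,900 + 29,300+1,940 + 11,100+1,160 + 2,360 = 248,760 kg.
Stage 1: m₀ = 248,760 kg, m_f = 248,760 − 182,000 = 66,760 kg; Δv = 347×9.80665×ln(3.726) = 3402.9×1.3154 ≈ 4476 m/s.
Stage 2: m₀ = 45,860 kg, m_f = 45,860 − 29,300 = 16,560 kg; Δv = 341×9.80665×ln(2.769) = 3344.1×1.0186 ≈ 3406 m/s.
Stage 3: m₀ = 14,620 kg, m_f = 14,620 − 11,100 = 3,520 kg; Δv = 367×9.80665×ln(4.153) = 3599.0×1.4239 ≈ 5125 m/s.
Total Δv = 4476 + 3406 + 5125 = 13007 m/s.

Δv ≈ 13000 m/s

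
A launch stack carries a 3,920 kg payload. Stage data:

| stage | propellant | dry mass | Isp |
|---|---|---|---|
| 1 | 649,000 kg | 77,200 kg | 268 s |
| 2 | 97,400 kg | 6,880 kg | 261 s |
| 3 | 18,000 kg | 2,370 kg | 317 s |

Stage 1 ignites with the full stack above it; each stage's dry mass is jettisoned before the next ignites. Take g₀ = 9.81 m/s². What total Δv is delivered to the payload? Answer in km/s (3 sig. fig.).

Ignition mass of stage 1 = 649,000+77,200 + 97,400+6,880 + 18,000+2,370 + 3,920 = 854,770 kg.
Stage 1: m₀ = 854,770 kg, m_f = 854,770 − 649,000 = 205,770 kg; Δv = 268×9.81×ln(4.154) = 2629.1×1.4241 ≈ 3744 m/s.
Stage 2: m₀ = 128,570 kg, m_f = 128,570 − 97,400 = 31,170 kg; Δv = 261×9.81×ln(4.125) = 2560.4×1.4170 ≈ 3628 m/s.
Stage 3: m₀ = 24,290 kg, m_f = 24,290 − 18,000 = 6,290 kg; Δv = 317×9.81×ln(3.862) = 3109.8×1.3511 ≈ 4202 m/s.
Total Δv = 3744 + 3628 + 4202 = 11574 m/s.

Δv ≈ 11.6 km/s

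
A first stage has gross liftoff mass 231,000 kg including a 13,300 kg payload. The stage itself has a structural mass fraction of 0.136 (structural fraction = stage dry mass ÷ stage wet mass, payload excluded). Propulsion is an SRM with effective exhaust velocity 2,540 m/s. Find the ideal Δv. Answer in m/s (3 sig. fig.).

Δv ≈ 4280 m/s

Stage wet mass = m₀ − payload = 231,000 − 13,300 = 217,700 kg.
Stage dry mass = ε × stage wet mass = 0.136 × 217,700 = 29,607.2 kg.
Burnout mass m_f = stage dry + payload = 29,607.2 + 13,300 = 42,907.2 kg.
Rocket equation: Δv = v_e · ln(231,000/42,907.2) = 2540.0 × ln(5.384) = 2540.0 × 1.6834 ≈ 4276 m/s.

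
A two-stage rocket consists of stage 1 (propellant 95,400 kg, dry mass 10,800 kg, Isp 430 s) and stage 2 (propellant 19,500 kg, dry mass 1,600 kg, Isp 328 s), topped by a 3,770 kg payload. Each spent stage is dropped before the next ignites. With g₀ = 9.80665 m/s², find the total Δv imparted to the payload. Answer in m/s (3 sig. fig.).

Δv ≈ 10400 m/s

Ignition mass of stage 1 = 95,400+10,800 + 19,500+1,600 + 3,770 = 131,070 kg.
Stage 1: m₀ = 131,070 kg, m_f = 131,070 − 95,400 = 35,670 kg; Δv = 430×9.80665×ln(3.675) = 4216.9×1.3014 ≈ 5488 m/s.
Stage 2: m₀ = 24,870 kg, m_f = 24,870 − 19,500 = 5,370 kg; Δv = 328×9.80665×ln(4.631) = 3216.6×1.5328 ≈ 4930 m/s.
Total Δv = 5488 + 4930 = 10418 m/s.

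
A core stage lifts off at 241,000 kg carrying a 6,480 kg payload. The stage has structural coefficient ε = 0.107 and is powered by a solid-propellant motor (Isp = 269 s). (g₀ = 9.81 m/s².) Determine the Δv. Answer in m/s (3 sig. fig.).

Stage wet mass = m₀ − payload = 241,000 − 6,480 = 234,520 kg.
Stage dry mass = ε × stage wet mass = 0.107 × 234,520 = 25,093.6 kg.
Burnout mass m_f = stage dry + payload = 25,093.6 + 6,480 = 31,573.6 kg.
v_e = Isp · g₀ = 269 × 9.81 = 2638.9 m/s.
Using Δv = v_e ln(m₀/m_f): Δv = v_e · ln(241,000/31,573.6) = 2638.9 × ln(7.633) = 2638.9 × 2.0325 ≈ 5363 m/s.

Δv ≈ 5360 m/s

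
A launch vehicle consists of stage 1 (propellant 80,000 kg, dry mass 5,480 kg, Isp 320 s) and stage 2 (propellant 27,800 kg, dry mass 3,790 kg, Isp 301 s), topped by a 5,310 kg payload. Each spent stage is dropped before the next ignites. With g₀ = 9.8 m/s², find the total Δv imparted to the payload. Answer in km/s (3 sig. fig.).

Ignition mass of stage 1 = 80,000+5,480 + 27,800+3,790 + 5,310 = 122,380 kg.
Stage 1: m₀ = 122,380 kg, m_f = 122,380 − 80,000 = 42,380 kg; Δv = 320×9.8×ln(2.888) = 3136.0×1.0605 ≈ 3326 m/s.
Stage 2: m₀ = 36,900 kg, m_f = 36,900 − 27,800 = 9,100 kg; Δv = 301×9.8×ln(4.055) = 2949.8×1.3999 ≈ 4130 m/s.
Total Δv = 3326 + 4130 = 7456 m/s.

Δv ≈ 7.46 km/s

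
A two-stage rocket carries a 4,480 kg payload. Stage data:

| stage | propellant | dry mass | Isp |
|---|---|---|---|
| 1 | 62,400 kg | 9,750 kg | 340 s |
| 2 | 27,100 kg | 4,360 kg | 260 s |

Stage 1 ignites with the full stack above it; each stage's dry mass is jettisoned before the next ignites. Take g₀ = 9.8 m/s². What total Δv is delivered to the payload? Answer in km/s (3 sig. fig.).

Δv ≈ 6.44 km/s

Ignition mass of stage 1 = 62,400+9,750 + 27,100+4,360 + 4,480 = 108,090 kg.
Stage 1: m₀ = 108,090 kg, m_f = 108,090 − 62,400 = 45,690 kg; Δv = 340×9.8×ln(2.366) = 3332.0×0.8611 ≈ 2869 m/s.
Stage 2: m₀ = 35,940 kg, m_f = 35,940 − 27,100 = 8,840 kg; Δv = 260×9.8×ln(4.066) = 2548.0×1.4026 ≈ 3574 m/s.
Total Δv = 2869 + 3574 = 6443 m/s.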